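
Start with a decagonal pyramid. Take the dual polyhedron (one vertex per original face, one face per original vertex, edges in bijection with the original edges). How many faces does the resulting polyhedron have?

11

The base solid has V = 11, E = 20, F = 11.
The dual swaps V and F and preserves E: V′ = F = 11, E′ = E = 20, F′ = V = 11.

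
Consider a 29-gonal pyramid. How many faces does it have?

30

A pyramid on an n-gon base has one n-gon and n triangles: V = 29 + 1 = 30, E = 2·29 = 58, F = 29 + 1 = 30.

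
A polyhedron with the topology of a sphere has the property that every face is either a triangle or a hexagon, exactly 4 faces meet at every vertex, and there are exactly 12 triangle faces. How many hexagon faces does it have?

Let x be the number of hexagons; then F = 12 + x.
Edge–face incidences: 2E = 3·12 + 6·x = 36 + 6x.
Every vertex has degree 4, so 4V = 2E.
Euler: V − E + F = 2 ⇒ (2E)/4 − E + (12 + x) = 2.
Multiply by 8: 2·(2E) − 4·(2E) + 8·(12 + x) = 16, i.e. 96 + 8x − 2·(36 + 6x) = 16.
Collecting terms: −4x + 24 = 16, so −4x = −8, so x = 2.
Then 2E = 36 + 6·2 = 48, so E = 24, V = 2E/4 = 12, F = 12 + 2 = 14.

2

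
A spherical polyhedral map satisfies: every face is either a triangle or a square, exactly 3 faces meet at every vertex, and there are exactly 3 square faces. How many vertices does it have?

Let x be the number of triangles; then F = 3 + x.
Edge–face incidences: 2E = 4·3 + 3·x = 12 + 3x.
Every vertex has degree 3, so 3V = 2E.
Euler: V − E + F = 2 ⇒ (2E)/3 − E + (3 + x) = 2.
Multiply by 6: 2·(2E) − 3·(2E) + 6·(3 + x) = 12, i.e. 18 + 6x − (12 + 3x) = 12.
Collecting terms: 3x + 6 = 12, so 3x = 6, so x = 2.
Then 2E = 12 + 3·2 = 18, so E = 9, V = 2E/3 = 6, F = 3 + 2 = 5.

6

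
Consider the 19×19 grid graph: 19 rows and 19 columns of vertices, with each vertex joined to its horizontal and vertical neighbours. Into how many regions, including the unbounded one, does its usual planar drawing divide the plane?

325

The grid has V = 19·19 = 361 vertices and E = 19·18 + 19·18 = 684 edges.
F = 2 − V + E = 2 − 361 + 684 = 325.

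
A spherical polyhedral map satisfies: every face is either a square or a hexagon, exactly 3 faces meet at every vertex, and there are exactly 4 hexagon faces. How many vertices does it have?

Let x be the number of squares; then F = 4 + x.
Edge–face incidences: 2E = 6·4 + 4·x = 24 + 4x.
Every vertex has degree 3, so 3V = 2E.
Euler: V − E + F = 2 ⇒ (2E)/3 − E + (4 + x) = 2.
Multiply by 6: 2·(2E) − 3·(2E) + 6·(4 + x) = 12, i.e. 24 + 6x − (24 + 4x) = 12.
Collecting terms: 2x = 12, so x = 6.
Then 2E = 24 + 4·6 = 48, so E = 24, V = 2E/3 = 16, F = 4 + 6 = 10.

16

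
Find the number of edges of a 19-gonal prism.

A prism on an n-gon has two n-gon bases and n rectangular sides: V = 2·19 = 38, E = 3·19 = 57, F = 19 + 2 = 21.

57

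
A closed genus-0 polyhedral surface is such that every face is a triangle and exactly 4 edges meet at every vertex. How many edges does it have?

Each face has 3 edges and each edge borders two faces, so 2E = 3F.
Each vertex has degree 4, so 4V = 2E and hence V = 3F/4.
Euler: V − E + F = 2 ⇒ (3F/4) − (3F/2) + F = 2.
Multiply by 8: (6 − 12 + 8)F = 16, i.e. 2F = 16.
So F = 8, E = 3·8/2 = 12, V = 3·8/4 = 6.

12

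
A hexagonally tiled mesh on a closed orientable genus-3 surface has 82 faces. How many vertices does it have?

χ = 2 − 2·3 = -4, and every face is a hexagon so 6F = 2E.
E = 6·82/2 = 246. Then V = -4 + E − F = -4 + 246 − 82 = 160.

160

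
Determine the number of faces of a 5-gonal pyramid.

6

A pyramid on an n-gon base has one n-gon and n triangles: V = 5 + 1 = 6, E = 2·5 = 10, F = 5 + 1 = 6.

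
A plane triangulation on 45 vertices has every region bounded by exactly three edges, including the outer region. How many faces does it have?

86

In a plane triangulation 3F = 2E and V − E + F = 2, so F = 2V − 4 = 2·45 − 4 = 86.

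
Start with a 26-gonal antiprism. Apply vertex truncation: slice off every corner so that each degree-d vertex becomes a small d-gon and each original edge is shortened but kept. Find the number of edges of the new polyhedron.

The base solid has V = 52, E = 104, F = 54.
Truncation replaces each original edge-end by a new vertex, so V′ = 2E = 208.
Each original edge survives, and each old vertex of degree d contributes d new edges; summing degrees gives Σd = 2E, so E′ = E + 2E = 3E = 312.
Each original face survives and each original vertex becomes one new face: F′ = F + V = 106.

312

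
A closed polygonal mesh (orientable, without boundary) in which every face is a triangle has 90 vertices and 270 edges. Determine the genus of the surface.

1

Every face is a triangle and each edge borders two faces, so 3F = 2·270, giving F = 180.
χ = V − E + F = 90 − 270 + 180 = 0.
For a closed orientable surface χ = 2 − 2g, so g = (2 − (0))/2 = 1.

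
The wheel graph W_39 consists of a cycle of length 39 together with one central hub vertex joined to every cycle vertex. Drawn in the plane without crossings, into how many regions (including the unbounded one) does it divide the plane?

40

W_39 has V = 39 + 1 = 40 vertices and E = 2·39 = 78 edges.
By Euler's formula F = 2 − V + E = 2 − 40 + 78 = 40.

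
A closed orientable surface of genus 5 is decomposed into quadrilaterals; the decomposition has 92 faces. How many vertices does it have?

χ = 2 − 2·5 = -8, and every face is a square so 4F = 2E.
E = 4·92/2 = 184. Then V = -8 + E − F = -8 + 184 − 92 = 84.

84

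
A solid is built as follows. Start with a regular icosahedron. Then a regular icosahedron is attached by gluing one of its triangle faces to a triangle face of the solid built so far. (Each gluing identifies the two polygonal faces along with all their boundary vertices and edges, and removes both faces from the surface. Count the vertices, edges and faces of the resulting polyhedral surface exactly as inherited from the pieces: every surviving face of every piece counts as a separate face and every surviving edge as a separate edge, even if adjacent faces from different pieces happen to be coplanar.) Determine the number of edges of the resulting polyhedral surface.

A regular icosahedron: V=12, E=30, F=20.
Attach a regular icosahedron (V=12, E=30, F=20) along a 3-gon: merge 3 vertices and 3 edges, delete both glued faces → V=21, E=57, F=38.
Check: V − E + F = 21 − 57 + 38 = 2.

57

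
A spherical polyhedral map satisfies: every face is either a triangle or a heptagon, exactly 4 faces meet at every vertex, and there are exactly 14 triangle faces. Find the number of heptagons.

Let x be the number of heptagons; then F = 14 + x.
Edge–face incidences: 2E = 3·14 + 7·x = 42 + 7x.
Every vertex has degree 4, so 4V = 2E.
Euler: V − E + F = 2 ⇒ (2E)/4 − E + (14 + x) = 2.
Multiply by 8: 2·(2E) − 4·(2E) + 8·(14 + x) = 16, i.e. 112 + 8x − 2·(42 + 7x) = 16.
Collecting terms: −6x + 28 = 16, so −6x = −12, so x = 2.
Then 2E = 42 + 7·2 = 56, so E = 28, V = 2E/4 = 14, F = 14 + 2 = 16.

2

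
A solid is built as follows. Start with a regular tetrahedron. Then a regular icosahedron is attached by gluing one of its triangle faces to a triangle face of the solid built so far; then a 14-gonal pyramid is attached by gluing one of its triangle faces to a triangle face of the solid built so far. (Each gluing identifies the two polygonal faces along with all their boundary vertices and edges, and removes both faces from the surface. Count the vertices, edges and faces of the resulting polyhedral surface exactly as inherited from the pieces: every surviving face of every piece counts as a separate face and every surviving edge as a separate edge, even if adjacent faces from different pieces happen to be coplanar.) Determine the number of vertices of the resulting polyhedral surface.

25

A regular tetrahedron: V=4, E=6, F=4.
Attach a regular icosahedron (V=12, E=30, F=20) along a 3-gon: merge 3 vertices and 3 edges, delete both glued faces → V=13, E=33, F=22.
Attach a 14-gonal pyramid (V=15, E=28, F=15) along a 3-gon: merge 3 vertices and 3 edges, delete both glued faces → V=25, E=58, F=35.
Check: V − E + F = 25 − 58 + 35 = 2.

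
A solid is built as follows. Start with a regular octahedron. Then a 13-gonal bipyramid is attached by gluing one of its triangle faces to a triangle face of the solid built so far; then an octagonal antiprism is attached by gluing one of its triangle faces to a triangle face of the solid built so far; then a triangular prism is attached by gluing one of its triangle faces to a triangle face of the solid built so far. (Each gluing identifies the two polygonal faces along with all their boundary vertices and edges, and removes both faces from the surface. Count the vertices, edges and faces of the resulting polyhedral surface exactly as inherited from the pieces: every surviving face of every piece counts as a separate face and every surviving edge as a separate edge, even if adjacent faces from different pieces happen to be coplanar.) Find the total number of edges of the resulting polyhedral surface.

83

A regular octahedron: V=6, E=12, F=8.
Attach a 13-gonal bipyramid (V=15, E=39, F=26) along a 3-gon: merge 3 vertices and 3 edges, delete both glued faces → V=18, E=48, F=32.
Attach an octagonal antiprism (V=16, E=32, F=18) along a 3-gon: merge 3 vertices and 3 edges, delete both glued faces → V=31, E=77, F=48.
Attach a triangular prism (V=6, E=9, F=5) along a 3-gon: merge 3 vertices and 3 edges, delete both glued faces → V=34, E=83, F=51.
Check: V − E + F = 34 − 83 + 51 = 2.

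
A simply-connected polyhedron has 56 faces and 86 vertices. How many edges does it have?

Here V − E + F = 2.
E = V + F − (2) = 86 + 56 − (2) = 140.

140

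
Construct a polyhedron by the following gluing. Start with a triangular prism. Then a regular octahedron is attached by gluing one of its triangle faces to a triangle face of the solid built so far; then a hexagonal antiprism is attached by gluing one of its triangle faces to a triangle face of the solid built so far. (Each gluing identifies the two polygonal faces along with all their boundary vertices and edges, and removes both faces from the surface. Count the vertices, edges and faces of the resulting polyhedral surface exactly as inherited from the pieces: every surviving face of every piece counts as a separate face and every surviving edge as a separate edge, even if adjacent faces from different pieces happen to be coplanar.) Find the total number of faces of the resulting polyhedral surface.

23

A triangular prism: V=6, E=9, F=5.
Attach a regular octahedron (V=6, E=12, F=8) along a 3-gon: merge 3 vertices and 3 edges, delete both glued faces → V=9, E=18, F=11.
Attach a hexagonal antiprism (V=12, E=24, F=14) along a 3-gon: merge 3 vertices and 3 edges, delete both glued faces → V=18, E=39, F=23.
Check: V − E + F = 18 − 39 + 23 = 2.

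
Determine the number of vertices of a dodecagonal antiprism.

24

An antiprism on an n-gon has two n-gon caps and 2n triangles: V = 2·12 = 24, E = 4·12 = 48, F = 2·12 + 2 = 26.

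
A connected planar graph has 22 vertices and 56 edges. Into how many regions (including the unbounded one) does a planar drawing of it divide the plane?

Euler's formula for a connected plane graph: V − E + F = 2, so F = 2 − 22 + 56 = 36.

36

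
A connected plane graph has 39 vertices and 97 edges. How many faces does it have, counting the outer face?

60

Euler's formula for a connected plane graph: V − E + F = 2, so F = 2 − 39 + 97 = 60.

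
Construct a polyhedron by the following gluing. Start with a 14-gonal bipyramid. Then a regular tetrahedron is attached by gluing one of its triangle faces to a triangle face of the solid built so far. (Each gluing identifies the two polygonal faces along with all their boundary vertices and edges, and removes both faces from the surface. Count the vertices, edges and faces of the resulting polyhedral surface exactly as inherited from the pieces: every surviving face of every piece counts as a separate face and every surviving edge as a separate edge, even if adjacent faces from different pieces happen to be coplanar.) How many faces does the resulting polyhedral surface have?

30

A 14-gonal bipyramid: V=16, E=42, F=28.
Attach a regular tetrahedron (V=4, E=6, F=4) along a 3-gon: merge 3 vertices and 3 edges, delete both glued faces → V=17, E=45, F=30.
Check: V − E + F = 17 − 45 + 30 = 2.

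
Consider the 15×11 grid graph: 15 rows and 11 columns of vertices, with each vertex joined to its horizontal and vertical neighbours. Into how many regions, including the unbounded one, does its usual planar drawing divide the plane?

141

The grid has V = 15·11 = 165 vertices and E = 15·10 + 11·14 = 304 edges.
F = 2 − V + E = 2 − 165 + 304 = 141.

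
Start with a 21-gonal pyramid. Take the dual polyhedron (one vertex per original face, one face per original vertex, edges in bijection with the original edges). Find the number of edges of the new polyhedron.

The base solid has V = 22, E = 42, F = 22.
The dual swaps V and F and preserves E: V′ = F = 22, E′ = E = 42, F′ = V = 22.

42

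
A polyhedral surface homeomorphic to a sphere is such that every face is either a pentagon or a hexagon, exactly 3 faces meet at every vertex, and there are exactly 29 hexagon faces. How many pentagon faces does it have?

12

Let x be the number of pentagons; then F = 29 + x.
Edge–face incidences: 2E = 6·29 + 5·x = 174 + 5x.
Every vertex has degree 3, so 3V = 2E.
Euler: V − E + F = 2 ⇒ (2E)/3 − E + (29 + x) = 2.
Multiply by 6: 2·(2E) − 3·(2E) + 6·(29 + x) = 12, i.e. 174 + 6x − (174 + 5x) = 12.
Collecting terms: x = 12.
Then 2E = 174 + 5·12 = 234, so E = 117, V = 2E/3 = 78, F = 29 + 12 = 41.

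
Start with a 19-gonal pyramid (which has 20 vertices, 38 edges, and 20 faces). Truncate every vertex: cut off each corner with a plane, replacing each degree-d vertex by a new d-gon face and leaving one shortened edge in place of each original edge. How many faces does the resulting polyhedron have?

40

Truncation replaces each original edge-end by a new vertex, so V′ = 2E = 76.
Each original edge survives, and each old vertex of degree d contributes d new edges; summing degrees gives Σd = 2E, so E′ = E + 2E = 3E = 114.
Each original face survives and each original vertex becomes one new face: F′ = F + V = 40.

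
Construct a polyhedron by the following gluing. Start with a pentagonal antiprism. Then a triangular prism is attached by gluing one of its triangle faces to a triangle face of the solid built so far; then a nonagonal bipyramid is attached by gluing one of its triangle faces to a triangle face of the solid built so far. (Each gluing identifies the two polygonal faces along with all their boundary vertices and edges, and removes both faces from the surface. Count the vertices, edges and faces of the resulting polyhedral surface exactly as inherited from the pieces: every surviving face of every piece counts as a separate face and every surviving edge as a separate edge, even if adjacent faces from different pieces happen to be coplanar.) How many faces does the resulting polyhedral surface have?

31

A pentagonal antiprism: V=10, E=20, F=12.
Attach a triangular prism (V=6, E=9, F=5) along a 3-gon: merge 3 vertices and 3 edges, delete both glued faces → V=13, E=26, F=15.
Attach a nonagonal bipyramid (V=11, E=27, F=18) along a 3-gon: merge 3 vertices and 3 edges, delete both glued faces → V=21, E=50, F=31.
Check: V − E + F = 21 − 50 + 31 = 2.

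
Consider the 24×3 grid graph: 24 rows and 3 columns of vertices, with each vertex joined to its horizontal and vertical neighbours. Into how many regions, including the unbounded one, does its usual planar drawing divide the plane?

The grid has V = 24·3 = 72 vertices and E = 24·2 + 3·23 = 117 edges.
F = 2 − V + E = 2 − 72 + 117 = 47.

47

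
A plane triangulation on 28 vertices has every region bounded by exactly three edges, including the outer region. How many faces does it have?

In a plane triangulation 3F = 2E and V − E + F = 2, so F = 2V − 4 = 2·28 − 4 = 52.

52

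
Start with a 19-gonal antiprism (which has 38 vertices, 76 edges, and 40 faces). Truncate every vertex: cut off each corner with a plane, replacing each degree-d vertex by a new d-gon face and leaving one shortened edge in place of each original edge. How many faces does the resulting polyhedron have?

78

Truncation replaces each original edge-end by a new vertex, so V′ = 2E = 152.
Each original edge survives, and each old vertex of degree d contributes d new edges; summing degrees gives Σd = 2E, so E′ = E + 2E = 3E = 228.
Each original face survives and each original vertex becomes one new face: F′ = F + V = 78.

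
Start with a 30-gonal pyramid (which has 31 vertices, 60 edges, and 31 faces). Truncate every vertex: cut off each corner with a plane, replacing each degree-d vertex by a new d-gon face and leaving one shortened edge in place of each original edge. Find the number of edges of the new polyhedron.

Truncation replaces each original edge-end by a new vertex, so V′ = 2E = 120.
Each original edge survives, and each old vertex of degree d contributes d new edges; summing degrees gives Σd = 2E, so E′ = E + 2E = 3E = 180.
Each original face survives and each original vertex becomes one new face: F′ = F + V = 62.

180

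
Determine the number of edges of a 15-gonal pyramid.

A pyramid on an n-gon base has one n-gon and n triangles: V = 15 + 1 = 16, E = 2·15 = 30, F = 15 + 1 = 16.

30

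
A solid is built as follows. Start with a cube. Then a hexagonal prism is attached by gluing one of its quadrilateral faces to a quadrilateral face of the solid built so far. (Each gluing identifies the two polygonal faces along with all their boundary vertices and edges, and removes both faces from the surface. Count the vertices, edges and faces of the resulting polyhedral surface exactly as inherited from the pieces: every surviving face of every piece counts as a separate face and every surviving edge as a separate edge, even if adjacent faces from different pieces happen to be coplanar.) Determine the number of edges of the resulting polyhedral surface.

A cube: V=8, E=12, F=6.
Attach a hexagonal prism (V=12, E=18, F=8) along a 4-gon: merge 4 vertices and 4 edges, delete both glued faces → V=16, E=26, F=12.
Check: V − E + F = 16 − 26 + 12 = 2.

26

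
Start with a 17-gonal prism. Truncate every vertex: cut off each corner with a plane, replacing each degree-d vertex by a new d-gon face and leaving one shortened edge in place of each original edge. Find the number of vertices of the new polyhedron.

102

The base solid has V = 34, E = 51, F = 19.
Truncation replaces each original edge-end by a new vertex, so V′ = 2E = 102.
Each original edge survives, and each old vertex of degree d contributes d new edges; summing degrees gives Σd = 2E, so E′ = E + 2E = 3E = 153.
Each original face survives and each original vertex becomes one new face: F′ = F + V = 53.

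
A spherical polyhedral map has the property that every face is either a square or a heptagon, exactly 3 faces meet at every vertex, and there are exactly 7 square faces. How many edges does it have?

21

Let x be the number of heptagons; then F = 7 + x.
Edge–face incidences: 2E = 4·7 + 7·x = 28 + 7x.
Every vertex has degree 3, so 3V = 2E.
Euler: V − E + F = 2 ⇒ (2E)/3 − E + (7 + x) = 2.
Multiply by 6: 2·(2E) − 3·(2E) + 6·(7 + x) = 12, i.e. 42 + 6x − (28 + 7x) = 12.
Collecting terms: −x + 14 = 12, so −x = −2, so x = 2.
Then 2E = 28 + 7·2 = 42, so E = 21, V = 2E/3 = 14, F = 7 + 2 = 9.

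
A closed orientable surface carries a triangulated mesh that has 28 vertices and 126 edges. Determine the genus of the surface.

8

Every face is a triangle and each edge borders two faces, so 3F = 2·126, giving F = 84.
χ = V − E + F = 28 − 126 + 84 = -14.
For a closed orientable surface χ = 2 − 2g, so g = (2 − (-14))/2 = 8.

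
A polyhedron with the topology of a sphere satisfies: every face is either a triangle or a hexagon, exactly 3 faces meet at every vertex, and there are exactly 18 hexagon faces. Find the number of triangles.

Let x be the number of triangles; then F = 18 + x.
Edge–face incidences: 2E = 6·18 + 3·x = 108 + 3x.
Every vertex has degree 3, so 3V = 2E.
Euler: V − E + F = 2 ⇒ (2E)/3 − E + (18 + x) = 2.
Multiply by 6: 2·(2E) − 3·(2E) + 6·(18 + x) = 12, i.e. 108 + 6x − (108 + 3x) = 12.
Collecting terms: 3x = 12, so x = 4.
Then 2E = 108 + 3·4 = 120, so E = 60, V = 2E/3 = 40, F = 18 + 4 = 22.

4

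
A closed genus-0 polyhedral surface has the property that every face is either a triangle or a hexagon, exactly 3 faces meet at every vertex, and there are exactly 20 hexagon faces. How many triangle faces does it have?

Let x be the number of triangles; then F = 20 + x.
Edge–face incidences: 2E = 6·20 + 3·x = 120 + 3x.
Every vertex has degree 3, so 3V = 2E.
Euler: V − E + F = 2 ⇒ (2E)/3 − E + (20 + x) = 2.
Multiply by 6: 2·(2E) − 3·(2E) + 6·(20 + x) = 12, i.e. 120 + 6x − (120 + 3x) = 12.
Collecting terms: 3x = 12, so x = 4.
Then 2E = 120 + 3·4 = 132, so E = 66, V = 2E/3 = 44, F = 20 + 4 = 24.

4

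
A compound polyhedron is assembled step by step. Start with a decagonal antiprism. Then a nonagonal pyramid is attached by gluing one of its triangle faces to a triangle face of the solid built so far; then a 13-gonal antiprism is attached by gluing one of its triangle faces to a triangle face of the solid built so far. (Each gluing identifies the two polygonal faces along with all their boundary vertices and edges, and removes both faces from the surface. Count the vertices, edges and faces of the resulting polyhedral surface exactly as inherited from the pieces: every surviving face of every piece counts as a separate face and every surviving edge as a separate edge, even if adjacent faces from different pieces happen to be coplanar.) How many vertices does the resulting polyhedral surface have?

50

A decagonal antiprism: V=20, E=40, F=22.
Attach a nonagonal pyramid (V=10, E=18, F=10) along a 3-gon: merge 3 vertices and 3 edges, delete both glued faces → V=27, E=55, F=30.
Attach a 13-gonal antiprism (V=26, E=52, F=28) along a 3-gon: merge 3 vertices and 3 edges, delete both glued faces → V=50, E=104, F=56.
Check: V − E + F = 50 − 104 + 56 = 2.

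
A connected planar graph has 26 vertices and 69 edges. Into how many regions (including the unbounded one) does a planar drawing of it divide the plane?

Euler's formula for a connected plane graph: V − E + F = 2, so F = 2 − 26 + 69 = 45.

45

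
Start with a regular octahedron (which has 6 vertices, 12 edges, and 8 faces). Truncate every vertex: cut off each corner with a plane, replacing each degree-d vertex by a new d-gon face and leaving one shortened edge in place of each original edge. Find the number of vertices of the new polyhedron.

24

Truncation replaces each original edge-end by a new vertex, so V′ = 2E = 24.
Each original edge survives, and each old vertex of degree d contributes d new edges; summing degrees gives Σd = 2E, so E′ = E + 2E = 3E = 36.
Each original face survives and each original vertex becomes one new face: F′ = F + V = 14.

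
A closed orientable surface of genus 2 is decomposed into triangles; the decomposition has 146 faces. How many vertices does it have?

71

χ = 2 − 2·2 = -2, and every face is a triangle so 3F = 2E.
E = 3·146/2 = 219. Then V = -2 + E − F = -2 + 219 − 146 = 71.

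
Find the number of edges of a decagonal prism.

A prism on an n-gon has two n-gon bases and n rectangular sides: V = 2·10 = 20, E = 3·10 = 30, F = 10 + 2 = 12.

30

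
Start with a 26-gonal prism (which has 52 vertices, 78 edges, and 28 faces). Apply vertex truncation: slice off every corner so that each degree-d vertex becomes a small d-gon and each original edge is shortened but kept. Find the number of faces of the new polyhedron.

Truncation replaces each original edge-end by a new vertex, so V′ = 2E = 156.
Each original edge survives, and each old vertex of degree d contributes d new edges; summing degrees gives Σd = 2E, so E′ = E + 2E = 3E = 234.
Each original face survives and each original vertex becomes one new face: F′ = F + V = 80.

80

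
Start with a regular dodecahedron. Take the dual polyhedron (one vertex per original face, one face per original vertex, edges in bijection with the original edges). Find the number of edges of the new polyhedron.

The base solid has V = 20, E = 30, F = 12.
The dual swaps V and F and preserves E: V′ = F = 12, E′ = E = 30, F′ = V = 20.

30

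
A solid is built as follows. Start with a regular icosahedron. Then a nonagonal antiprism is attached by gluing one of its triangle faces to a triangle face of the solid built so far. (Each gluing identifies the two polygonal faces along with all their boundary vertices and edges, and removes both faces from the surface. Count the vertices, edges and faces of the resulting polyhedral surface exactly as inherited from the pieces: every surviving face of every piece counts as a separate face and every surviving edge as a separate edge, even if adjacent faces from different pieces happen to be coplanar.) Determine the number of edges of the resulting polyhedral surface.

63

A regular icosahedron: V=12, E=30, F=20.
Attach a nonagonal antiprism (V=18, E=36, F=20) along a 3-gon: merge 3 vertices and 3 edges, delete both glued faces → V=27, E=63, F=38.
Check: V − E + F = 27 − 63 + 38 = 2.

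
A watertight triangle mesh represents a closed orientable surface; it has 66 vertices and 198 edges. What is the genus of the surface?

Every face is a triangle and each edge borders two faces, so 3F = 2·198, giving F = 132.
χ = V − E + F = 66 − 198 + 132 = 0.
For a closed orientable surface χ = 2 − 2g, so g = (2 − (0))/2 = 1.

1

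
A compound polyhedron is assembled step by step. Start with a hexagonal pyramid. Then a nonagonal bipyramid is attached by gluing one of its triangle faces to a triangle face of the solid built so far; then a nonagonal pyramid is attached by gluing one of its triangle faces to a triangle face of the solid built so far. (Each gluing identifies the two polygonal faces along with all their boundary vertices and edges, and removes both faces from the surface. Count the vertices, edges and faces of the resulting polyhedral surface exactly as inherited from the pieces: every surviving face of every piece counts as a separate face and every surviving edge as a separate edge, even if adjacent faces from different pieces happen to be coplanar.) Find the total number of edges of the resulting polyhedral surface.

A hexagonal pyramid: V=7, E=12, F=7.
Attach a nonagonal bipyramid (V=11, E=27, F=18) along a 3-gon: merge 3 vertices and 3 edges, delete both glued faces → V=15, E=36, F=23.
Attach a nonagonal pyramid (V=10, E=18, F=10) along a 3-gon: merge 3 vertices and 3 edges, delete both glued faces → V=22, E=51, F=31.
Check: V − E + F = 22 − 51 + 31 = 2.

51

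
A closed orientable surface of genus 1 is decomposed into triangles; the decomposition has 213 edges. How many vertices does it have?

χ = 2 − 2·1 = 0, and every face is a triangle so 3F = 2E.
F = 2E/3 = 142. Then V = 0 + E − F = 0 + 213 − 142 = 71.

71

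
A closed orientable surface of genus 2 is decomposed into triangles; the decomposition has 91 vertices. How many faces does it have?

186

χ = 2 − 2·2 = -2, and every face is a triangle so 3F = 2E.
V − E + F = -2 with E = 3F/2 gives 91 − (3/2 − 1)·F = -2, so F = 186 and E = 279.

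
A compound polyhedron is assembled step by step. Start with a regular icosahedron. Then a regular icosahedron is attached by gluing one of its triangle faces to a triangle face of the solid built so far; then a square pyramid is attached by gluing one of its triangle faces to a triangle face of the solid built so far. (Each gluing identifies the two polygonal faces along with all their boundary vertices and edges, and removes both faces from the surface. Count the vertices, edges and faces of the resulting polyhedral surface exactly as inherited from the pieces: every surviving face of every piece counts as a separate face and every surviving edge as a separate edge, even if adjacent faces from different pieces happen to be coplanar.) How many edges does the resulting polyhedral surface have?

62

A regular icosahedron: V=12, E=30, F=20.
Attach a regular icosahedron (V=12, E=30, F=20) along a 3-gon: merge 3 vertices and 3 edges, delete both glued faces → V=21, E=57, F=38.
Attach a square pyramid (V=5, E=8, F=5) along a 3-gon: merge 3 vertices and 3 edges, delete both glued faces → V=23, E=62, F=41.
Check: V − E + F = 23 − 62 + 41 = 2.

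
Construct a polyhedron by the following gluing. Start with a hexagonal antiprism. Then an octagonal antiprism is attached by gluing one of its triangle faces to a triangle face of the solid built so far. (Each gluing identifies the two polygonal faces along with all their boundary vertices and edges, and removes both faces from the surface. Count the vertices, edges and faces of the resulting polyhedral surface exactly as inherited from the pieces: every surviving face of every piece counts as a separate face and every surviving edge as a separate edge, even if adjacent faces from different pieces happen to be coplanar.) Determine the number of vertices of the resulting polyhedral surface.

25

A hexagonal antiprism: V=12, E=24, F=14.
Attach an octagonal antiprism (V=16, E=32, F=18) along a 3-gon: merge 3 vertices and 3 edges, delete both glued faces → V=25, E=53, F=30.
Check: V − E + F = 25 − 53 + 30 = 2.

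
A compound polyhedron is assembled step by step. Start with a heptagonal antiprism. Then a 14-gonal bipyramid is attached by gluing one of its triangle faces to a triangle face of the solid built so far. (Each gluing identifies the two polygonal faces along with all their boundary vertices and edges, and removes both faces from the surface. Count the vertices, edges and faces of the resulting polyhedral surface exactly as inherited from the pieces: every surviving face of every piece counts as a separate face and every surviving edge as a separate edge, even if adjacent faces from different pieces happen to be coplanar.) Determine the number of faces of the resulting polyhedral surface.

A heptagonal antiprism: V=14, E=28, F=16.
Attach a 14-gonal bipyramid (V=16, E=42, F=28) along a 3-gon: merge 3 vertices and 3 edges, delete both glued faces → V=27, E=67, F=42.
Check: V − E + F = 27 − 67 + 42 = 2.

42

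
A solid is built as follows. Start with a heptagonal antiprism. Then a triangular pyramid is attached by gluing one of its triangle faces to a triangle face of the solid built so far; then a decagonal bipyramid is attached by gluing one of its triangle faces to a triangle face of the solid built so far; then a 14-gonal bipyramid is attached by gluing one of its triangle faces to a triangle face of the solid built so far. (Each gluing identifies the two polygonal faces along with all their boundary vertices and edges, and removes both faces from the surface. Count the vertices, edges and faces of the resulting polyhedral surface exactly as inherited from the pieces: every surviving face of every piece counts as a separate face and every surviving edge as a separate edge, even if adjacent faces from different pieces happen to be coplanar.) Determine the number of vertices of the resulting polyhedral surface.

37

A heptagonal antiprism: V=14, E=28, F=16.
Attach a triangular pyramid (V=4, E=6, F=4) along a 3-gon: merge 3 vertices and 3 edges, delete both glued faces → V=15, E=31, F=18.
Attach a decagonal bipyramid (V=12, E=30, F=20) along a 3-gon: merge 3 vertices and 3 edges, delete both glued faces → V=24, E=58, F=36.
Attach a 14-gonal bipyramid (V=16, E=42, F=28) along a 3-gon: merge 3 vertices and 3 edges, delete both glued faces → V=37, E=97, F=62.
Check: V − E + F = 37 − 97 + 62 = 2.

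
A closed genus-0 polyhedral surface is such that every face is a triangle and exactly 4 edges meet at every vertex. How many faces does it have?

8

Each face has 3 edges and each edge borders two faces, so 2E = 3F.
Each vertex has degree 4, so 4V = 2E and hence V = 3F/4.
Euler: V − E + F = 2 ⇒ (3F/4) − (3F/2) + F = 2.
Multiply by 8: (6 − 12 + 8)F = 16, i.e. 2F = 16.
So F = 8, E = 3·8/2 = 12, V = 3·8/4 = 6.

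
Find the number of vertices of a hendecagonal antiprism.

An antiprism on an n-gon has two n-gon caps and 2n triangles: V = 2·11 = 22, E = 4·11 = 44, F = 2·11 + 2 = 24.

22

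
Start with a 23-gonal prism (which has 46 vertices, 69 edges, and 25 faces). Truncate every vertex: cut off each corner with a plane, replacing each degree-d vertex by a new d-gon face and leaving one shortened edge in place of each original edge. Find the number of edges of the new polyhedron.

207

Truncation replaces each original edge-end by a new vertex, so V′ = 2E = 138.
Each original edge survives, and each old vertex of degree d contributes d new edges; summing degrees gives Σd = 2E, so E′ = E + 2E = 3E = 207.
Each original face survives and each original vertex becomes one new face: F′ = F + V = 71.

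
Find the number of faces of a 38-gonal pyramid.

A pyramid on an n-gon base has one n-gon and n triangles: V = 38 + 1 = 39, E = 2·38 = 76, F = 38 + 1 = 39.

39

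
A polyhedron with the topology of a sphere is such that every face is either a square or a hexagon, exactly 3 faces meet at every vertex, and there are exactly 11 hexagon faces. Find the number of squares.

6

Let x be the number of squares; then F = 11 + x.
Edge–face incidences: 2E = 6·11 + 4·x = 66 + 4x.
Every vertex has degree 3, so 3V = 2E.
Euler: V − E + F = 2 ⇒ (2E)/3 − E + (11 + x) = 2.
Multiply by 6: 2·(2E) − 3·(2E) + 6·(11 + x) = 12, i.e. 66 + 6x − (66 + 4x) = 12.
Collecting terms: 2x = 12, so x = 6.
Then 2E = 66 + 4·6 = 90, so E = 45, V = 2E/3 = 30, F = 11 + 6 = 17.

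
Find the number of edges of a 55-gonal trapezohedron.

220

The n-trapezohedron (dual of the n-antiprism) has V = 2·55 + 2 = 112, E = 4·55 = 220, F = 2·55 = 110.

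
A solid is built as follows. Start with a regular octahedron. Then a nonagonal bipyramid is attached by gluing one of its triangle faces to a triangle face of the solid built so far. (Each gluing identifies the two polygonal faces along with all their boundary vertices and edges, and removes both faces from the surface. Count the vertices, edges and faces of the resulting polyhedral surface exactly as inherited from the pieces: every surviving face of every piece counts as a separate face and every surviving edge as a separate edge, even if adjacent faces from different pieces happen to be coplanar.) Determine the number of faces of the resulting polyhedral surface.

A regular octahedron: V=6, E=12, F=8.
Attach a nonagonal bipyramid (V=11, E=27, F=18) along a 3-gon: merge 3 vertices and 3 edges, delete both glued faces → V=14, E=36, F=24.
Check: V − E + F = 14 − 36 + 24 = 2.

24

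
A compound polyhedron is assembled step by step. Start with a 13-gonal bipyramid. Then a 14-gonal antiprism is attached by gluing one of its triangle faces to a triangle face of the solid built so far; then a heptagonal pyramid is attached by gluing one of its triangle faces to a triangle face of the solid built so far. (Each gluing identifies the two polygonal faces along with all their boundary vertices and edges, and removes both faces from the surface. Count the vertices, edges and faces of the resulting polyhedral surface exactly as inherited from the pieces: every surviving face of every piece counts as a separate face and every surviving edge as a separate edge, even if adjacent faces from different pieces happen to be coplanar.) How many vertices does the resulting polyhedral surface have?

45

A 13-gonal bipyramid: V=15, E=39, F=26.
Attach a 14-gonal antiprism (V=28, E=56, F=30) along a 3-gon: merge 3 vertices and 3 edges, delete both glued faces → V=40, E=92, F=54.
Attach a heptagonal pyramid (V=8, E=14, F=8) along a 3-gon: merge 3 vertices and 3 edges, delete both glued faces → V=45, E=103, F=60.
Check: V − E + F = 45 − 103 + 60 = 2.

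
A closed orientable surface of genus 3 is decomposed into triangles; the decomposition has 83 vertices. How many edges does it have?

261

χ = 2 − 2·3 = -4, and every face is a triangle so 3F = 2E.
V − E + F = -4 with E = 3F/2 gives 83 − (3/2 − 1)·F = -4, so F = 174 and E = 261.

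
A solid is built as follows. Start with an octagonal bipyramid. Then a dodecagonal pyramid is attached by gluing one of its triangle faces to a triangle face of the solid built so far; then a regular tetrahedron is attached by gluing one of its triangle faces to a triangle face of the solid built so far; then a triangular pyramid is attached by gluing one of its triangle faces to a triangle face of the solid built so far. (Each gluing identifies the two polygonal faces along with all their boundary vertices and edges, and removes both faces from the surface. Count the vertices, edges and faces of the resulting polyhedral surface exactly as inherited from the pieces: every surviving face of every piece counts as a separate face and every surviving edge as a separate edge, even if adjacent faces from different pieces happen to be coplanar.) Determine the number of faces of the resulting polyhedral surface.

31

An octagonal bipyramid: V=10, E=24, F=16.
Attach a dodecagonal pyramid (V=13, E=24, F=13) along a 3-gon: merge 3 vertices and 3 edges, delete both glued faces → V=20, E=45, F=27.
Attach a regular tetrahedron (V=4, E=6, F=4) along a 3-gon: merge 3 vertices and 3 edges, delete both glued faces → V=21, E=48, F=29.
Attach a triangular pyramid (V=4, E=6, F=4) along a 3-gon: merge 3 vertices and 3 edges, delete both glued faces → V=22, E=51, F=31.
Check: V − E + F = 22 − 51 + 31 = 2.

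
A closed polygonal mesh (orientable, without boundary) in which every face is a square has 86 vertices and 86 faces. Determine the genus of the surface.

1

Every face is a square, so 2E = 4·86 = 344, giving E = 172.
χ = V − E + F = 86 − 172 + 86 = 0.
For a closed orientable surface χ = 2 − 2g, so g = (2 − (0))/2 = 1.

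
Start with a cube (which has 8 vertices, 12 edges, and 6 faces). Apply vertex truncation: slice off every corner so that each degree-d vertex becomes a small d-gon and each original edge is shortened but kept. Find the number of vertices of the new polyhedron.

24

Truncation replaces each original edge-end by a new vertex, so V′ = 2E = 24.
Each original edge survives, and each old vertex of degree d contributes d new edges; summing degrees gives Σd = 2E, so E′ = E + 2E = 3E = 36.
Each original face survives and each original vertex becomes one new face: F′ = F + V = 14.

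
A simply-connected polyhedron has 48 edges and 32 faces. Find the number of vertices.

18

Here V − E + F = 2.
V = 2 + E − F = 2 + 48 − 32 = 18.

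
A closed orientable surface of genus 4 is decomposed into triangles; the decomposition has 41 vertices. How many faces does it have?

94

χ = 2 − 2·4 = -6, and every face is a triangle so 3F = 2E.
V − E + F = -6 with E = 3F/2 gives 41 − (3/2 − 1)·F = -6, so F = 94 and E = 141.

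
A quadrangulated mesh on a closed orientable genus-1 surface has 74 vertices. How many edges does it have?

148

χ = 2 − 2·1 = 0, and every face is a square so 4F = 2E.
V − E + F = 0 with E = 4F/2 gives 74 − (4/2 − 1)·F = 0, so F = 74 and E = 148.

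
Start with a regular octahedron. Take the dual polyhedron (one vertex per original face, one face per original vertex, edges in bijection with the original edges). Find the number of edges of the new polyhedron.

12

The base solid has V = 6, E = 12, F = 8.
The dual swaps V and F and preserves E: V′ = F = 8, E′ = E = 12, F′ = V = 6.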